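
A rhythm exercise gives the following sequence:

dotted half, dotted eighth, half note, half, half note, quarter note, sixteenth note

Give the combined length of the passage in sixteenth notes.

44

Convert each value to sixteenth notes: dotted half = 12; dotted eighth = 3; half note = 8; half = 8; half note = 8; quarter note = 4; sixteenth note = 1.
Adding: 12 + 3 + 8 + 8 + 8 + 4 + 1 = 44 sixteenth notes.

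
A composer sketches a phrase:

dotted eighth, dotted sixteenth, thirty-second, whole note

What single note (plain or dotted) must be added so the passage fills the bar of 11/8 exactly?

sixteenth note

The bar of 11/8 = 44 thirty-second notes.
Express everything in thirty-second notes: dotted eighth = 6; dotted sixteenth = 3; thirty-second = 1; whole note = 32.
Sum: 6 + 3 + 1 + 32 = 42.
Remaining: 44 − 42 = 2 thirty-second notes, which is a sixteenth note.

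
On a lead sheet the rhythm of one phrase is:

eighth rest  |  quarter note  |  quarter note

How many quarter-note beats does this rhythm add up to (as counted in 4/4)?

One quarter-note beat = 2 eighth notes.
Working in eighth notes: eighth rest = 1; quarter note = 2; quarter note = 2.
Total: 1 + 2 + 2 = 5.
5 ÷ 2 = 2.5 beats.

2.5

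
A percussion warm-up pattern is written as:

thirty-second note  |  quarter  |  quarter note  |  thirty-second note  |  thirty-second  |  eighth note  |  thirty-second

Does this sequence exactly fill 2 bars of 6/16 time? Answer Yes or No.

One bar of 6/16 = 12 thirty-second notes, so 2 bars = 24.
In thirty-second notes: thirty-second note = 1; quarter = 8; quarter note = 8; thirty-second note = 1; thirty-second = 1; eighth note = 4; thirty-second = 1.
Adding: 1 + 8 + 8 + 1 + 1 + 4 + 1 = 24.
24 equals 24, so the answer is Yes.

Yes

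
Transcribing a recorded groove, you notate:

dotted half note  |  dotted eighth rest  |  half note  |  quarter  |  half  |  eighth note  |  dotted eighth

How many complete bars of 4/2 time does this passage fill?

One bar of 4/2 = 32 sixteenth notes.
Express everything in sixteenth notes: dotted half note = 12; dotted eighth rest = 3; half note = 8; quarter = 4; half = 8; eighth note = 2; dotted eighth = 3.
Adding: 12 + 3 + 8 + 4 + 8 + 2 + 3 = 40.
40 ÷ 32 = 1 complete bar with 8 left over.

1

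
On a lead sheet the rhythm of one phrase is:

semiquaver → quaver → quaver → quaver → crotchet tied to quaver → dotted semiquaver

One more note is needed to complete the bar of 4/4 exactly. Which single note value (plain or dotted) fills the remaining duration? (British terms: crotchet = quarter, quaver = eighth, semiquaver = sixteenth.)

dotted sixteenth note

The bar of 4/4 = 32 thirty-second notes.
Convert each value to thirty-second notes: semiquaver = 2; quaver = 4; quaver = 4; quaver = 4; crotchet tied to quaver (crotchet + quaver) = 12; dotted semiquaver = 3.
Adding: 2 + 4 + 4 + 4 + 12 + 3 = 29.
Remaining: 32 − 29 = 3 thirty-second notes, which is a dotted sixteenth note.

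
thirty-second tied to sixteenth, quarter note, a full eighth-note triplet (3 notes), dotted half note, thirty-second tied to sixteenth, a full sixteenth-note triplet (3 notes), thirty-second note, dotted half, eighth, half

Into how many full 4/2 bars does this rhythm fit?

One bar of 4/2 = 64 thirty-second notes.
Each duration in thirty-second notes: thirty-second tied to sixteenth (thirty-second + sixteenth) = 3; quarter note = 8; a full eighth-note triplet (3 notes) (three triplet eighths span one quarter) = 8; dotted half note = 24; thirty-second tied to sixteenth (thirty-second + sixteenth) = 3; a full sixteenth-note triplet (3 notes) (three triplet sixteenths span one eighth) = 4; thirty-second note = 1; dotted half = 24; eighth = 4; half = 16.
Adding: 3 + 8 + 8 + 24 + 3 + 4 + 1 + 24 + 4 + 16 = 95.
95 ÷ 64 = 1 complete bar with 31 left over.

1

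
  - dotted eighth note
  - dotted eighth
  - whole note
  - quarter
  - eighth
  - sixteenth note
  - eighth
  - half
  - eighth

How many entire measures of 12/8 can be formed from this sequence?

One bar of 12/8 = 24 sixteenth notes.
Express everything in sixteenth notes: dotted eighth note = 3; dotted eighth = 3; whole note = 16; quarter = 4; eighth = 2; sixteenth note = 1; eighth = 2; half = 8; eighth = 2.
Sum: 3 + 3 + 16 + 4 + 2 + 1 + 2 + 8 + 2 = 41.
41 ÷ 24 = 1 complete bar with 17 left over.

1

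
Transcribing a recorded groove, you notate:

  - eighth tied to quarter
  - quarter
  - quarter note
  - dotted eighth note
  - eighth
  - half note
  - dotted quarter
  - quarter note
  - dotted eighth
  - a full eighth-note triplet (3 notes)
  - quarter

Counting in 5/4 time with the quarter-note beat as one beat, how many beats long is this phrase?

One quarter-note beat = 4 sixteenth notes.
Convert each value to sixteenth notes: eighth tied to quarter (eighth + quarter) = 6; quarter = 4; quarter note = 4; dotted eighth note = 3; eighth = 2; half note = 8; dotted quarter = 6; quarter note = 4; dotted eighth = 3; a full eighth-note triplet (3 notes) (three triplet eighths span one quarter) = 4; quarter = 4.
Sum: 6 + 4 + 4 + 3 + 2 + 8 + 6 + 4 + 3 + 4 + 4 = 48.
48 ÷ 4 = 12 beats.

12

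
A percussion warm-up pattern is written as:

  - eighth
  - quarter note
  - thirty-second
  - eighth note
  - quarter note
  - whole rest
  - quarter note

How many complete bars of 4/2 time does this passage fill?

1

One bar of 4/2 = 64 thirty-second notes.
Convert each value to thirty-second notes: eighth = 4; quarter note = 8; thirty-second = 1; eighth note = 4; quarter note = 8; whole rest = 32; quarter note = 8.
Altogether 4 + 8 + 1 + 4 + 8 + 32 + 8 = 65.
65 ÷ 64 = 1 complete bar with 1 left over.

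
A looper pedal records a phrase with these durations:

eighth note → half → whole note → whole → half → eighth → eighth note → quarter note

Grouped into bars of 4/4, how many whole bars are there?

3

One bar of 4/4 = 8 eighth notes.
Express everything in eighth notes: eighth note = 1; half = 4; whole note = 8; whole = 8; half = 4; eighth = 1; eighth note = 1; quarter note = 2.
Adding: 1 + 4 + 8 + 8 + 4 + 1 + 1 + 2 = 29.
29 ÷ 8 = 3 complete bars with 5 left over.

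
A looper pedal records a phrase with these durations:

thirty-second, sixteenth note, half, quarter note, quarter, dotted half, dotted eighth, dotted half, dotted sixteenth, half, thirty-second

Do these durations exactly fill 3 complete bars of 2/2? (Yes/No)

No

One bar of 2/2 = 32 thirty-second notes, so 3 bars = 96.
Convert each value to thirty-second notes: thirty-second = 1; sixteenth note = 2; half = 16; quarter note = 8; quarter = 8; dotted half = 24; dotted eighth = 6; dotted half = 24; dotted sixteenth = 3; half = 16; thirty-second = 1.
Altogether 1 + 2 + 16 + 8 + 8 + 24 + 6 + 24 + 3 + 16 + 1 = 109.
109 exceeds 96, so the answer is No.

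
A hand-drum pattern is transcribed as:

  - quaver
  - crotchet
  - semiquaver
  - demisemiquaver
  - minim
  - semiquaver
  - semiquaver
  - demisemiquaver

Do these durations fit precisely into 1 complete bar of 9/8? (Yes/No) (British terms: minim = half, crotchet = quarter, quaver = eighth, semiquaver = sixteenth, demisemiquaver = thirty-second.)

One bar of 9/8 = 36 thirty-second notes.
Each duration in thirty-second notes: quaver = 4; crotchet = 8; semiquaver = 2; demisemiquaver = 1; minim = 16; semiquaver = 2; semiquaver = 2; demisemiquaver = 1.
Sum: 4 + 8 + 2 + 1 + 16 + 2 + 2 + 1 = 36.
36 equals 36, so the answer is Yes.

Yes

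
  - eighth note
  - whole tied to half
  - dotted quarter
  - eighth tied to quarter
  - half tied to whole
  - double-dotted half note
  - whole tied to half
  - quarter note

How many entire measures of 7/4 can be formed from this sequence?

One bar of 7/4 = 14 eighth notes.
Each duration in eighth notes: eighth note = 1; whole tied to half (whole + half) = 12; dotted quarter = 3; eighth tied to quarter (eighth + quarter) = 3; half tied to whole (half + whole) = 12; double-dotted half note = 7; whole tied to half (whole + half) = 12; quarter note = 2.
Adding: 1 + 12 + 3 + 3 + 12 + 7 + 12 + 2 = 52.
52 ÷ 14 = 3 complete bars with 10 left over.

3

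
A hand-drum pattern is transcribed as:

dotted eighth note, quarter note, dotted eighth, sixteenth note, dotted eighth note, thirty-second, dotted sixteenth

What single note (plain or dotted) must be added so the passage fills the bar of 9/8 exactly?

The bar of 9/8 = 36 thirty-second notes.
Convert each value to thirty-second notes: dotted eighth note = 6; quarter note = 8; dotted eighth = 6; sixteenth note = 2; dotted eighth note = 6; thirty-second = 1; dotted sixteenth = 3.
Altogether 6 + 8 + 6 + 2 + 6 + 1 + 3 = 32.
Remaining: 36 − 32 = 4 thirty-second notes, which is a eighth note.

eighth note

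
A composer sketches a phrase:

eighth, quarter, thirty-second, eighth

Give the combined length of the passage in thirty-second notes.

Convert each value to thirty-second notes: eighth = 4; quarter = 8; thirty-second = 1; eighth = 4.
Adding: 4 + 8 + 1 + 4 = 17 thirty-second notes.

17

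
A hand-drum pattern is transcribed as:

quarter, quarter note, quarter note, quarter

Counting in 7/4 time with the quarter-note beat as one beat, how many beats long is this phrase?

One quarter-note beat = 2 eighth notes.
In eighth notes: quarter = 2; quarter note = 2; quarter note = 2; quarter = 2.
Altogether 2 + 2 + 2 + 2 = 8.
8 ÷ 2 = 4 beats.

4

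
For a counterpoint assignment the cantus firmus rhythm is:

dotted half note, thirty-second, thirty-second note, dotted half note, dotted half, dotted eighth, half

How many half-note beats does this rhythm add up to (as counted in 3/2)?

6

One half-note beat = 16 thirty-second notes.
In thirty-second notes: dotted half note = 24; thirty-second = 1; thirty-second note = 1; dotted half note = 24; dotted half = 24; dotted eighth = 6; half = 16.
Adding: 24 + 1 + 1 + 24 + 24 + 6 + 16 = 96.
96 ÷ 16 = 6 beats.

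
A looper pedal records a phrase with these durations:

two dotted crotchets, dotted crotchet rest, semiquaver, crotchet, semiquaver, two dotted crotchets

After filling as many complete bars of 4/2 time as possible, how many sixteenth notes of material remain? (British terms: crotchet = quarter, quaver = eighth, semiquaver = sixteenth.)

4

One bar of 4/2 = 32 sixteenth notes.
Express everything in sixteenth notes: dotted crotchet = 6; dotted crotchet = 6; dotted crotchet rest = 6; semiquaver = 1; crotchet = 4; semiquaver = 1; dotted crotchet = 6; dotted crotchet = 6.
Sum: 6 + 6 + 6 + 1 + 4 + 1 + 6 + 6 = 36.
36 ÷ 32 = 1 complete bar with 4 sixteenth notes remaining.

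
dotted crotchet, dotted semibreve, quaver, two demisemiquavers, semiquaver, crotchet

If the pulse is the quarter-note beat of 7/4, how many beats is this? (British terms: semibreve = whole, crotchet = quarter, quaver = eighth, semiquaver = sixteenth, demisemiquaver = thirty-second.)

9.5

One quarter-note beat = 8 thirty-second notes.
In thirty-second notes: dotted crotchet = 12; dotted semibreve = 48; quaver = 4; demisemiquaver = 1; demisemiquaver = 1; semiquaver = 2; crotchet = 8.
Sum: 12 + 48 + 4 + 1 + 1 + 2 + 8 = 76.
76 ÷ 8 = 9.5 beats.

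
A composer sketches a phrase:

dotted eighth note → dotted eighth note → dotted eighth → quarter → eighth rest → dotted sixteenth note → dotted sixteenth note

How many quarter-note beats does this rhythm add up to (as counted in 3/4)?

4.5

One quarter-note beat = 8 thirty-second notes.
Express everything in thirty-second notes: dotted eighth note = 6; dotted eighth note = 6; dotted eighth = 6; quarter = 8; eighth rest = 4; dotted sixteenth note = 3; dotted sixteenth note = 3.
Total: 6 + 6 + 6 + 8 + 4 + 3 + 3 = 36.
36 ÷ 8 = 4.5 beats.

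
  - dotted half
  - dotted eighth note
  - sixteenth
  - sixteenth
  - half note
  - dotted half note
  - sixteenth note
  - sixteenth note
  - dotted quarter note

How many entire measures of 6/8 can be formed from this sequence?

One bar of 6/8 = 12 sixteenth notes.
In sixteenth notes: dotted half = 12; dotted eighth note = 3; sixteenth = 1; sixteenth = 1; half note = 8; dotted half note = 12; sixteenth note = 1; sixteenth note = 1; dotted quarter note = 6.
Total: 12 + 3 + 1 + 1 + 8 + 12 + 1 + 1 + 6 = 45.
45 ÷ 12 = 3 complete bars with 9 left over.

3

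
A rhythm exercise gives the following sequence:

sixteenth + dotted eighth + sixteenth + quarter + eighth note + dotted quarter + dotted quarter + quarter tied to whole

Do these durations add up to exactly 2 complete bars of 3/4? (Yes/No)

No

One bar of 3/4 = 12 sixteenth notes, so 2 bars = 24.
In sixteenth notes: sixteenth = 1; dotted eighth = 3; sixteenth = 1; quarter = 4; eighth note = 2; dotted quarter = 6; dotted quarter = 6; quarter tied to whole (quarter + whole) = 20.
Total: 1 + 3 + 1 + 4 + 2 + 6 + 6 + 20 = 43.
43 exceeds 24, so the answer is No.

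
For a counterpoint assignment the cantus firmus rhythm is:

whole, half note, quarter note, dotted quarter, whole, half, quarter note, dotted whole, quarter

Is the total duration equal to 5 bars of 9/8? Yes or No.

Yes

One bar of 9/8 = 9 eighth notes, so 5 bars = 45.
Express everything in eighth notes: whole = 8; half note = 4; quarter note = 2; dotted quarter = 3; whole = 8; half = 4; quarter note = 2; dotted whole = 12; quarter = 2.
Adding: 8 + 4 + 2 + 3 + 8 + 4 + 2 + 12 + 2 = 45.
45 equals 45, so the answer is Yes.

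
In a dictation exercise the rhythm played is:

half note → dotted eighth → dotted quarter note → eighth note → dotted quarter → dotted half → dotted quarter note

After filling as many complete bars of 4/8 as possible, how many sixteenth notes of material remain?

3

One bar of 4/8 = 8 sixteenth notes.
Express everything in sixteenth notes: half note = 8; dotted eighth = 3; dotted quarter note = 6; eighth note = 2; dotted quarter = 6; dotted half = 12; dotted quarter note = 6.
Sum: 8 + 3 + 6 + 2 + 6 + 12 + 6 = 43.
43 ÷ 8 = 5 complete bars with 3 sixteenth notes remaining.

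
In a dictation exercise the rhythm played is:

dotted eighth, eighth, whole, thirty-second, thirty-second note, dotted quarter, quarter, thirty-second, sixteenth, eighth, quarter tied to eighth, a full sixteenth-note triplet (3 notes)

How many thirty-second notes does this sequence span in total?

Convert each value to thirty-second notes: dotted eighth = 6; eighth = 4; whole = 32; thirty-second = 1; thirty-second note = 1; dotted quarter = 12; quarter = 8; thirty-second = 1; sixteenth = 2; eighth = 4; quarter tied to eighth (quarter + eighth) = 12; a full sixteenth-note triplet (3 notes) (three triplet sixteenths span one eighth) = 4.
Adding: 6 + 4 + 32 + 1 + 1 + 12 + 8 + 1 + 2 + 4 + 12 + 4 = 87 thirty-second notes.

87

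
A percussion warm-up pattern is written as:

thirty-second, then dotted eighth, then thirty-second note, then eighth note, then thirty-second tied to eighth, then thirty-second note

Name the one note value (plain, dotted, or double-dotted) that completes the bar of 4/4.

The bar of 4/4 = 32 thirty-second notes.
Each duration in thirty-second notes: thirty-second = 1; dotted eighth = 6; thirty-second note = 1; eighth note = 4; thirty-second tied to eighth (thirty-second + eighth) = 5; thirty-second note = 1.
Altogether 1 + 6 + 1 + 4 + 5 + 1 = 18.
Remaining: 32 − 18 = 14 thirty-second notes, which is a double-dotted quarter note.

double-dotted quarter note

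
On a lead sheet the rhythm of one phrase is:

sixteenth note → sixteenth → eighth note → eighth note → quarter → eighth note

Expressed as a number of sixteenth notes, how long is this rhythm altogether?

12

Working in sixteenth notes: sixteenth note = 1; sixteenth = 1; eighth note = 2; eighth note = 2; quarter = 4; eighth note = 2.
Sum: 1 + 1 + 2 + 2 + 4 + 2 = 12 sixteenth notes.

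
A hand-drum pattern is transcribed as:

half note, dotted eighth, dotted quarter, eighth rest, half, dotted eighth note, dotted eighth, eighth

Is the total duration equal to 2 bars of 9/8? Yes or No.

No

One bar of 9/8 = 18 sixteenth notes, so 2 bars = 36.
In sixteenth notes: half note = 8; dotted eighth = 3; dotted quarter = 6; eighth rest = 2; half = 8; dotted eighth note = 3; dotted eighth = 3; eighth = 2.
Total: 8 + 3 + 6 + 2 + 8 + 3 + 3 + 2 = 35.
35 falls short of 36, so the answer is No.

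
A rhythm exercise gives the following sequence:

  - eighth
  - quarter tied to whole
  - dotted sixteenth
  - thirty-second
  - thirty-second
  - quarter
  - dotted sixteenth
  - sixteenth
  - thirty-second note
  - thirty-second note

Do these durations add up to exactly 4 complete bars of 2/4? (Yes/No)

One bar of 2/4 = 16 thirty-second notes, so 4 bars = 64.
Convert each value to thirty-second notes: eighth = 4; quarter tied to whole (quarter + whole) = 40; dotted sixteenth = 3; thirty-second = 1; thirty-second = 1; quarter = 8; dotted sixteenth = 3; sixteenth = 2; thirty-second note = 1; thirty-second note = 1.
Sum: 4 + 40 + 3 + 1 + 1 + 8 + 3 + 2 + 1 + 1 = 64.
64 equals 64, so the answer is Yes.

Yes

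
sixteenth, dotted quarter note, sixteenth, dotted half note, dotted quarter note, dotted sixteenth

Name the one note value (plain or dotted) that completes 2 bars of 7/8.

2 bars of 7/8 = 56 thirty-second notes.
Convert each value to thirty-second notes: sixteenth = 2; dotted quarter note = 12; sixteenth = 2; dotted half note = 24; dotted quarter note = 12; dotted sixteenth = 3.
Adding: 2 + 12 + 2 + 24 + 12 + 3 = 55.
Remaining: 56 − 55 = 1 thirty-second note, which is a thirty-second note.

thirty-second note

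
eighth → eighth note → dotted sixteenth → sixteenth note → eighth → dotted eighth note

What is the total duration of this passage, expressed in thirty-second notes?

Each duration in thirty-second notes: eighth = 4; eighth note = 4; dotted sixteenth = 3; sixteenth note = 2; eighth = 4; dotted eighth note = 6.
Altogether 4 + 4 + 3 + 2 + 4 + 6 = 23 thirty-second notes.

23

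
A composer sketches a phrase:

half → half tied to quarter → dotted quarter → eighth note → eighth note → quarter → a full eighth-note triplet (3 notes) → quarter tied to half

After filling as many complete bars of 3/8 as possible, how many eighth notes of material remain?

One bar of 3/8 = 3 eighth notes.
Each duration in eighth notes: half = 4; half tied to quarter (half + quarter) = 6; dotted quarter = 3; eighth note = 1; eighth note = 1; quarter = 2; a full eighth-note triplet (3 notes) (three triplet eighths span one quarter) = 2; quarter tied to half (quarter + half) = 6.
Adding: 4 + 6 + 3 + 1 + 1 + 2 + 2 + 6 = 25.
25 ÷ 3 = 8 complete bars with 1 eighth note remaining.

1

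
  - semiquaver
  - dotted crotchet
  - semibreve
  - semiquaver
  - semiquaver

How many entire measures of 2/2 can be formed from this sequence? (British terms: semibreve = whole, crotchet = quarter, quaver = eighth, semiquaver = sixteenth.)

1

One bar of 2/2 = 16 sixteenth notes.
In sixteenth notes: semiquaver = 1; dotted crotchet = 6; semibreve = 16; semiquaver = 1; semiquaver = 1.
Sum: 1 + 6 + 16 + 1 + 1 = 25.
25 ÷ 16 = 1 complete bar with 9 left over.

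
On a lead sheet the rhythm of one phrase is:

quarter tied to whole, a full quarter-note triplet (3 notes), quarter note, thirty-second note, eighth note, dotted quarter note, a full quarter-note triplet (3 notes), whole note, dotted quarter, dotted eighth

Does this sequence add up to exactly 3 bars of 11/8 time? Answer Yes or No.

No

One bar of 11/8 = 44 thirty-second notes, so 3 bars = 132.
Working in thirty-second notes: quarter tied to whole (quarter + whole) = 40; a full quarter-note triplet (3 notes) (three triplet quarters span one half) = 16; quarter note = 8; thirty-second note = 1; eighth note = 4; dotted quarter note = 12; a full quarter-note triplet (3 notes) (three triplet quarters span one half) = 16; whole note = 32; dotted quarter = 12; dotted eighth = 6.
Total: 40 + 16 + 8 + 1 + 4 + 12 + 16 + 32 + 12 + 6 = 147.
147 exceeds 132, so the answer is No.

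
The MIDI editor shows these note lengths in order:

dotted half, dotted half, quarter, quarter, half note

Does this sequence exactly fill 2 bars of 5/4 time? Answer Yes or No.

One bar of 5/4 = 5 quarter notes, so 2 bars = 10.
Working in quarter notes: dotted half = 3; dotted half = 3; quarter = 1; quarter = 1; half note = 2.
Total: 3 + 3 + 1 + 1 + 2 = 10.
10 equals 10, so the answer is Yes.

Yes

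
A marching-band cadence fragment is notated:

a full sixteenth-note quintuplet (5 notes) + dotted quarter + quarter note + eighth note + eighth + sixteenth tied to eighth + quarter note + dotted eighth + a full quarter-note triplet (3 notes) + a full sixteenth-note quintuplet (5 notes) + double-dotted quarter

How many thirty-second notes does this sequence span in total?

In thirty-second notes: a full sixteenth-note quintuplet (5 notes) (five quintuplet sixteenths span one quarter) = 8; dotted quarter = 12; quarter note = 8; eighth note = 4; eighth = 4; sixteenth tied to eighth (sixteenth + eighth) = 6; quarter note = 8; dotted eighth = 6; a full quarter-note triplet (3 notes) (three triplet quarters span one half) = 16; a full sixteenth-note quintuplet (5 notes) (five quintuplet sixteenths span one quarter) = 8; double-dotted quarter = 14.
Total: 8 + 12 + 8 + 4 + 4 + 6 + 8 + 6 + 16 + 8 + 14 = 94 thirty-second notes.

94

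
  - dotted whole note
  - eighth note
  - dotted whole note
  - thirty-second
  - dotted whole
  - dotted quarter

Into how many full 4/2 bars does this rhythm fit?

2

One bar of 4/2 = 64 thirty-second notes.
Working in thirty-second notes: dotted whole note = 48; eighth note = 4; dotted whole note = 48; thirty-second = 1; dotted whole = 48; dotted quarter = 12.
Adding: 48 + 4 + 48 + 1 + 48 + 12 = 161.
161 ÷ 64 = 2 complete bars with 33 left over.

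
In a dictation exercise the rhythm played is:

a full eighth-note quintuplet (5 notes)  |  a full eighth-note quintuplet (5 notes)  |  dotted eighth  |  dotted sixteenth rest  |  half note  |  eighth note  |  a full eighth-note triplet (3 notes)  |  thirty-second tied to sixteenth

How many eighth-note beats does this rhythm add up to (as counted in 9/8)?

One eighth-note beat = 4 thirty-second notes.
Express everything in thirty-second notes: a full eighth-note quintuplet (5 notes) (five quintuplet eighths span one half) = 16; a full eighth-note quintuplet (5 notes) (five quintuplet eighths span one half) = 16; dotted eighth = 6; dotted sixteenth rest = 3; half note = 16; eighth note = 4; a full eighth-note triplet (3 notes) (three triplet eighths span one quarter) = 8; thirty-second tied to sixteenth (thirty-second + sixteenth) = 3.
Adding: 16 + 16 + 6 + 3 + 16 + 4 + 8 + 3 = 72.
72 ÷ 4 = 18 beats.

18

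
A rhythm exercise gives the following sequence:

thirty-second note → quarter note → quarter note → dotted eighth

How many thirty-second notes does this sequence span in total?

Convert each value to thirty-second notes: thirty-second note = 1; quarter note = 8; quarter note = 8; dotted eighth = 6.
Sum: 1 + 8 + 8 + 6 = 23 thirty-second notes.

23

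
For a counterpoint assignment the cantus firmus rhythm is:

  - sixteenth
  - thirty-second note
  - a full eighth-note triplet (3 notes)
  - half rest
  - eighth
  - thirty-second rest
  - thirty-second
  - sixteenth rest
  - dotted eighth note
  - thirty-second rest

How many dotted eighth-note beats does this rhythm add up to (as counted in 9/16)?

7

One dotted eighth-note beat = 6 thirty-second notes.
Working in thirty-second notes: sixteenth = 2; thirty-second note = 1; a full eighth-note triplet (3 notes) (three triplet eighths span one quarter) = 8; half rest = 16; eighth = 4; thirty-second rest = 1; thirty-second = 1; sixteenth rest = 2; dotted eighth note = 6; thirty-second rest = 1.
Adding: 2 + 1 + 8 + 16 + 4 + 1 + 1 + 2 + 6 + 1 = 42.
42 ÷ 6 = 7 beats.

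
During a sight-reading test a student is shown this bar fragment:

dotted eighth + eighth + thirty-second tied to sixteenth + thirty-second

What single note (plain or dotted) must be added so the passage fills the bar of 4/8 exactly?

sixteenth note

The bar of 4/8 = 16 thirty-second notes.
In thirty-second notes: dotted eighth = 6; eighth = 4; thirty-second tied to sixteenth (thirty-second + sixteenth) = 3; thirty-second = 1.
Total: 6 + 4 + 3 + 1 = 14.
Remaining: 16 − 14 = 2 thirty-second notes, which is a sixteenth note.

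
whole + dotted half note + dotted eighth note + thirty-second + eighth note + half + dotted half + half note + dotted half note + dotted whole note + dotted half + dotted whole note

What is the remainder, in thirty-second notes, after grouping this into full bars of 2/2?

11

One bar of 2/2 = 32 thirty-second notes.
Express everything in thirty-second notes: whole = 32; dotted half note = 24; dotted eighth note = 6; thirty-second = 1; eighth note = 4; half = 16; dotted half = 24; half note = 16; dotted half note = 24; dotted whole note = 48; dotted half = 24; dotted whole note = 48.
Adding: 32 + 24 + 6 + 1 + 4 + 16 + 24 + 16 + 24 + 48 + 24 + 48 = 267.
267 ÷ 32 = 8 complete bars with 11 thirty-second notes remaining.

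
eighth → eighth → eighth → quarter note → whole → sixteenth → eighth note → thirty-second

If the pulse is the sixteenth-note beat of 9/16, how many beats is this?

29.5

One sixteenth-note beat = 2 thirty-second notes.
Convert each value to thirty-second notes: eighth = 4; eighth = 4; eighth = 4; quarter note = 8; whole = 32; sixteenth = 2; eighth note = 4; thirty-second = 1.
Total: 4 + 4 + 4 + 8 + 32 + 2 + 4 + 1 = 59.
59 ÷ 2 = 29.5 beats.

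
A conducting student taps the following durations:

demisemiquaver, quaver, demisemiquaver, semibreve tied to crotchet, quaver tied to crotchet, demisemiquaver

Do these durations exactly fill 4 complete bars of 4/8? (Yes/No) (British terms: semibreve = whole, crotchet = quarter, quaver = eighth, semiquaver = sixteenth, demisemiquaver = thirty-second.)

One bar of 4/8 = 16 thirty-second notes, so 4 bars = 64.
Each duration in thirty-second notes: demisemiquaver = 1; quaver = 4; demisemiquaver = 1; semibreve tied to crotchet (semibreve + crotchet) = 40; quaver tied to crotchet (quaver + crotchet) = 12; demisemiquaver = 1.
Adding: 1 + 4 + 1 + 40 + 12 + 1 = 59.
59 falls short of 64, so the answer is No.

No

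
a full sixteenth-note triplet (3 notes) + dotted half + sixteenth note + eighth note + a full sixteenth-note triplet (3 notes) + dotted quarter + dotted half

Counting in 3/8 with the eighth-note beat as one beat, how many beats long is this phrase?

One eighth-note beat = 2 sixteenth notes.
Working in sixteenth notes: a full sixteenth-note triplet (3 notes) (three triplet sixteenths span one eighth) = 2; dotted half = 12; sixteenth note = 1; eighth note = 2; a full sixteenth-note triplet (3 notes) (three triplet sixteenths span one eighth) = 2; dotted quarter = 6; dotted half = 12.
Adding: 2 + 12 + 1 + 2 + 2 + 6 + 12 = 37.
37 ÷ 2 = 18.5 beats.

18.5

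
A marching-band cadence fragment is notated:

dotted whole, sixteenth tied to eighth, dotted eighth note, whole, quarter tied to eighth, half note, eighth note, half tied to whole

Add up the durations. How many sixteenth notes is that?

86

Working in sixteenth notes: dotted whole = 24; sixteenth tied to eighth (sixteenth + eighth) = 3; dotted eighth note = 3; whole = 16; quarter tied to eighth (quarter + eighth) = 6; half note = 8; eighth note = 2; half tied to whole (half + whole) = 24.
Sum: 24 + 3 + 3 + 16 + 6 + 8 + 2 + 24 = 86 sixteenth notes.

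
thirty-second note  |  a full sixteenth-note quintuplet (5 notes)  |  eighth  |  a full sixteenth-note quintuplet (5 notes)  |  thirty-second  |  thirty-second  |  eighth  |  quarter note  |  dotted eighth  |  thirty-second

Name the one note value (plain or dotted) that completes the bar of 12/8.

dotted eighth note

The bar of 12/8 = 48 thirty-second notes.
In thirty-second notes: thirty-second note = 1; a full sixteenth-note quintuplet (5 notes) (five quintuplet sixteenths span one quarter) = 8; eighth = 4; a full sixteenth-note quintuplet (5 notes) (five quintuplet sixteenths span one quarter) = 8; thirty-second = 1; thirty-second = 1; eighth = 4; quarter note = 8; dotted eighth = 6; thirty-second = 1.
Adding: 1 + 8 + 4 + 8 + 1 + 1 + 4 + 8 + 6 + 1 = 42.
Remaining: 48 − 42 = 6 thirty-second notes, which is a dotted eighth note.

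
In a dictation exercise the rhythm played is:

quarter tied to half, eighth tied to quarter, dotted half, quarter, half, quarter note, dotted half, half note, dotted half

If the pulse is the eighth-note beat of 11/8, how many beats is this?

39

One eighth-note beat = 2 sixteenth notes.
Convert each value to sixteenth notes: quarter tied to half (quarter + half) = 12; eighth tied to quarter (eighth + quarter) = 6; dotted half = 12; quarter = 4; half = 8; quarter note = 4; dotted half = 12; half note = 8; dotted half = 12.
Adding: 12 + 6 + 12 + 4 + 8 + 4 + 12 + 8 + 12 = 78.
78 ÷ 2 = 39 beats.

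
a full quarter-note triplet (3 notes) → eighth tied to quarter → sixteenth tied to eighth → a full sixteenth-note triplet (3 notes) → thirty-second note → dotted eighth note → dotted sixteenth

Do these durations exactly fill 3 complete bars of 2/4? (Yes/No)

Yes

One bar of 2/4 = 16 thirty-second notes, so 3 bars = 48.
Each duration in thirty-second notes: a full quarter-note triplet (3 notes) (three triplet quarters span one half) = 16; eighth tied to quarter (eighth + quarter) = 12; sixteenth tied to eighth (sixteenth + eighth) = 6; a full sixteenth-note triplet (3 notes) (three triplet sixteenths span one eighth) = 4; thirty-second note = 1; dotted eighth note = 6; dotted sixteenth = 3.
Adding: 16 + 12 + 6 + 4 + 1 + 6 + 3 = 48.
48 equals 48, so the answer is Yes.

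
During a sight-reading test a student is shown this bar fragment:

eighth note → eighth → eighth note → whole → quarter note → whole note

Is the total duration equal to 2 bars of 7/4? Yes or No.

One bar of 7/4 = 14 eighth notes, so 2 bars = 28.
Working in eighth notes: eighth note = 1; eighth = 1; eighth note = 1; whole = 8; quarter note = 2; whole note = 8.
Sum: 1 + 1 + 1 + 8 + 2 + 8 = 21.
21 falls short of 28, so the answer is No.

No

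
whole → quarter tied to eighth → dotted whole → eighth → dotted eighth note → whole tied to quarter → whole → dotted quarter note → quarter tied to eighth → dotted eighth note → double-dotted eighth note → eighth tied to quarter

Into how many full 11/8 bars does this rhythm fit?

One bar of 11/8 = 44 thirty-second notes.
Each duration in thirty-second notes: whole = 32; quarter tied to eighth (quarter + eighth) = 12; dotted whole = 48; eighth = 4; dotted eighth note = 6; whole tied to quarter (whole + quarter) = 40; whole = 32; dotted quarter note = 12; quarter tied to eighth (quarter + eighth) = 12; dotted eighth note = 6; double-dotted eighth note = 7; eighth tied to quarter (eighth + quarter) = 12.
Adding: 32 + 12 + 48 + 4 + 6 + 40 + 32 + 12 + 12 + 6 + 7 + 12 = 223.
223 ÷ 44 = 5 complete bars with 3 left over.

5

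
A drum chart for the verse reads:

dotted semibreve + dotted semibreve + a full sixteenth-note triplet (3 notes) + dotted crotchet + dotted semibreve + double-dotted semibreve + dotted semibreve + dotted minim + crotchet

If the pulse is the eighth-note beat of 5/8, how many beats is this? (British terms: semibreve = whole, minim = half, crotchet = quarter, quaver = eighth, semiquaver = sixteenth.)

One eighth-note beat = 2 sixteenth notes.
In sixteenth notes: dotted semibreve = 24; dotted semibreve = 24; a full sixteenth-note triplet (3 notes) (three triplet sixteenths span one eighth) = 2; dotted crotchet = 6; dotted semibreve = 24; double-dotted semibreve = 28; dotted semibreve = 24; dotted minim = 12; crotchet = 4.
Sum: 24 + 24 + 2 + 6 + 24 + 28 + 24 + 12 + 4 = 148.
148 ÷ 2 = 74 beats.

74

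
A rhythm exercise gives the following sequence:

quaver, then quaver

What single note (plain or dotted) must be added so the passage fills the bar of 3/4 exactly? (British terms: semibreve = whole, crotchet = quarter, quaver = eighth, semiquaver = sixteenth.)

The bar of 3/4 = 6 eighth notes.
In eighth notes: quaver = 1; quaver = 1.
Total: 1 + 1 = 2.
Remaining: 6 − 2 = 4 eighth notes, which is a half note.

half note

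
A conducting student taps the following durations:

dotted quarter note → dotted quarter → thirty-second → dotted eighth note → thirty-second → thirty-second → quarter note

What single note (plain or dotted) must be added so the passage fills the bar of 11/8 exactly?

dotted sixteenth note

The bar of 11/8 = 44 thirty-second notes.
Working in thirty-second notes: dotted quarter note = 12; dotted quarter = 12; thirty-second = 1; dotted eighth note = 6; thirty-second = 1; thirty-second = 1; quarter note = 8.
Altogether 12 + 12 + 1 + 6 + 1 + 1 + 8 = 41.
Remaining: 44 − 41 = 3 thirty-second notes, which is a dotted sixteenth note.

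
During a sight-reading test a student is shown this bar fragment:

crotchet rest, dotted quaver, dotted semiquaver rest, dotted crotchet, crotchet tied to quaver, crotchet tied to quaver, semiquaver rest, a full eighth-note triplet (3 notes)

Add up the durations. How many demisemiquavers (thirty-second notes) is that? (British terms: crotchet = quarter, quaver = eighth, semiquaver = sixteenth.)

In thirty-second notes: crotchet rest = 8; dotted quaver = 6; dotted semiquaver rest = 3; dotted crotchet = 12; crotchet tied to quaver (crotchet + quaver) = 12; crotchet tied to quaver (crotchet + quaver) = 12; semiquaver rest = 2; a full eighth-note triplet (3 notes) (three triplet eighths span one quarter) = 8.
Sum: 8 + 6 + 3 + 12 + 12 + 12 + 2 + 8 = 63 thirty-second notes.

63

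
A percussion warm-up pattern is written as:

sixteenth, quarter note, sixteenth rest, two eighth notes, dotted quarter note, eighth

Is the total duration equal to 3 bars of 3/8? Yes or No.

One bar of 3/8 = 6 sixteenth notes, so 3 bars = 18.
Working in sixteenth notes: sixteenth = 1; quarter note = 4; sixteenth rest = 1; eighth note = 2; eighth note = 2; dotted quarter note = 6; eighth = 2.
Total: 1 + 4 + 1 + 2 + 2 + 6 + 2 = 18.
18 equals 18, so the answer is Yes.

Yes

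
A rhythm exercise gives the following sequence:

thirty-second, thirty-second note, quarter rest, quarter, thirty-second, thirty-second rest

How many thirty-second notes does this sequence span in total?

Working in thirty-second notes: thirty-second = 1; thirty-second note = 1; quarter rest = 8; quarter = 8; thirty-second = 1; thirty-second rest = 1.
Adding: 1 + 1 + 8 + 8 + 1 + 1 = 20 thirty-second notes.

20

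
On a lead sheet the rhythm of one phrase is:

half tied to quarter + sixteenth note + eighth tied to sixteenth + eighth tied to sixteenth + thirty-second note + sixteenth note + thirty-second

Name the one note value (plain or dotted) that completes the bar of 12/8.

The bar of 12/8 = 48 thirty-second notes.
Convert each value to thirty-second notes: half tied to quarter (half + quarter) = 24; sixteenth note = 2; eighth tied to sixteenth (eighth + sixteenth) = 6; eighth tied to sixteenth (eighth + sixteenth) = 6; thirty-second note = 1; sixteenth note = 2; thirty-second = 1.
Adding: 24 + 2 + 6 + 6 + 1 + 2 + 1 = 42.
Remaining: 48 − 42 = 6 thirty-second notes, which is a dotted eighth note.

dotted eighth note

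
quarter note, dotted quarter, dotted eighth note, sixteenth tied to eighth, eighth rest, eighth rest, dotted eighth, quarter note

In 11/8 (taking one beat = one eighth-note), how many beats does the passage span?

One eighth-note beat = 2 sixteenth notes.
Each duration in sixteenth notes: quarter note = 4; dotted quarter = 6; dotted eighth note = 3; sixteenth tied to eighth (sixteenth + eighth) = 3; eighth rest = 2; eighth rest = 2; dotted eighth = 3; quarter note = 4.
Altogether 4 + 6 + 3 + 3 + 2 + 2 + 3 + 4 = 27.
27 ÷ 2 = 13.5 beats.

13.5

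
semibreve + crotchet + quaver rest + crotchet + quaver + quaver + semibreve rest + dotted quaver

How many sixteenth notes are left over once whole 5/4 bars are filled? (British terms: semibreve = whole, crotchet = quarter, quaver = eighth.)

9

One bar of 5/4 = 20 sixteenth notes.
Each duration in sixteenth notes: semibreve = 16; crotchet = 4; quaver rest = 2; crotchet = 4; quaver = 2; quaver = 2; semibreve rest = 16; dotted quaver = 3.
Total: 16 + 4 + 2 + 4 + 2 + 2 + 16 + 3 = 49.
49 ÷ 20 = 2 complete bars with 9 sixteenth notes remaining.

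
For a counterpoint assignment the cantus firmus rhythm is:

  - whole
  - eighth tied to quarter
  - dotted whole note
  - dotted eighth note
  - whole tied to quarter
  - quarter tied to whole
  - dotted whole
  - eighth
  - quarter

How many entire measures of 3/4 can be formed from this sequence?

9

One bar of 3/4 = 12 sixteenth notes.
In sixteenth notes: whole = 16; eighth tied to quarter (eighth + quarter) = 6; dotted whole note = 24; dotted eighth note = 3; whole tied to quarter (whole + quarter) = 20; quarter tied to whole (quarter + whole) = 20; dotted whole = 24; eighth = 2; quarter = 4.
Total: 16 + 6 + 24 + 3 + 20 + 20 + 24 + 2 + 4 = 119.
119 ÷ 12 = 9 complete bars with 11 left over.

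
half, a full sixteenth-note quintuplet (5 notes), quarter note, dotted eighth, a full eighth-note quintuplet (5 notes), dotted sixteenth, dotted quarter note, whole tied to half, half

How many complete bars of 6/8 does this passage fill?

5

One bar of 6/8 = 24 thirty-second notes.
Working in thirty-second notes: half = 16; a full sixteenth-note quintuplet (5 notes) (five quintuplet sixteenths span one quarter) = 8; quarter note = 8; dotted eighth = 6; a full eighth-note quintuplet (5 notes) (five quintuplet eighths span one half) = 16; dotted sixteenth = 3; dotted quarter note = 12; whole tied to half (whole + half) = 48; half = 16.
Sum: 16 + 8 + 8 + 6 + 16 + 3 + 12 + 48 + 16 = 133.
133 ÷ 24 = 5 complete bars with 13 left over.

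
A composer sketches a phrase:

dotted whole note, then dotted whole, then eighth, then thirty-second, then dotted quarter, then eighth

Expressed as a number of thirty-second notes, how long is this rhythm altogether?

Each duration in thirty-second notes: dotted whole note = 48; dotted whole = 48; eighth = 4; thirty-second = 1; dotted quarter = 12; eighth = 4.
Total: 48 + 48 + 4 + 1 + 12 + 4 = 117 thirty-second notes.

117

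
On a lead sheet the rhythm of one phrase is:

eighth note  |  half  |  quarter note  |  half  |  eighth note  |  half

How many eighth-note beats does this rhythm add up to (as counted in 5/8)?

16

One eighth-note beat = 2 sixteenth notes.
In sixteenth notes: eighth note = 2; half = 8; quarter note = 4; half = 8; eighth note = 2; half = 8.
Sum: 2 + 8 + 4 + 8 + 2 + 8 = 32.
32 ÷ 2 = 16 beats.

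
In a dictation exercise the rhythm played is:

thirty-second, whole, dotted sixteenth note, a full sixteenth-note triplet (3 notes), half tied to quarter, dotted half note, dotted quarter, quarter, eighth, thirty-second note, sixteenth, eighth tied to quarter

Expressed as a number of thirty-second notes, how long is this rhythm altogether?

127

In thirty-second notes: thirty-second = 1; whole = 32; dotted sixteenth note = 3; a full sixteenth-note triplet (3 notes) (three triplet sixteenths span one eighth) = 4; half tied to quarter (half + quarter) = 24; dotted half note = 24; dotted quarter = 12; quarter = 8; eighth = 4; thirty-second note = 1; sixteenth = 2; eighth tied to quarter (eighth + quarter) = 12.
Sum: 1 + 32 + 3 + 4 + 24 + 24 + 12 + 8 + 4 + 1 + 2 + 12 = 127 thirty-second notes.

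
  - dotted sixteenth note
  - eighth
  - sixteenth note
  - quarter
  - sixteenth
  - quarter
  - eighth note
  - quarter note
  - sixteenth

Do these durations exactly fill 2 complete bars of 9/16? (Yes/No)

One bar of 9/16 = 18 thirty-second notes, so 2 bars = 36.
Each duration in thirty-second notes: dotted sixteenth note = 3; eighth = 4; sixteenth note = 2; quarter = 8; sixteenth = 2; quarter = 8; eighth note = 4; quarter note = 8; sixteenth = 2.
Sum: 3 + 4 + 2 + 8 + 2 + 8 + 4 + 8 + 2 = 41.
41 exceeds 36, so the answer is No.

No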